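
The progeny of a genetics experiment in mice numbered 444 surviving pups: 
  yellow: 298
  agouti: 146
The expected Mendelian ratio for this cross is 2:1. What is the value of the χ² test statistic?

Total ratio parts = 3. Expected numbers out of 444:
  yellow: 444 × 2/3 = 296
  agouti: 444 × 1/3 = 148
χ² = Σ (O − E)² / E
  yellow: (298 − 296)² / 296 = 0.0135
  agouti: (146 − 148)² / 148 = 0.0270
χ² = 0.0135 + 0.0270 = 0.0405 ≈ 0.041

0.041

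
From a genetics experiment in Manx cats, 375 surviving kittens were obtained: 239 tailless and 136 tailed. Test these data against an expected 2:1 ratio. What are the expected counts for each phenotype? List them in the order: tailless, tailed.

250, 125

Total ratio parts = 3. Expected numbers out of 375:
  tailless: 375 × 2/3 = 250
  tailed: 375 × 1/3 = 125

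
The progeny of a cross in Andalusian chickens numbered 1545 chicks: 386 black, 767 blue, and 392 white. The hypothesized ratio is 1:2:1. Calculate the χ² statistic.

0.125

Total ratio parts = 4. Expected numbers out of 1545:
  black: 1545 × 1/4 = 386.25
  blue: 1545 × 2/4 = 772.5
  white: 1545 × 1/4 = 386.25
χ² = Σ (O − E)² / E
  black: (386 − 386.25)² / 386.25 = 0.0002
  blue: (767 − 772.5)² / 772.5 = 0.0392
  white: (392 − 386.25)² / 386.25 = 0.0856
χ² = 0.0002 + 0.0392 + 0.0856 = 0.125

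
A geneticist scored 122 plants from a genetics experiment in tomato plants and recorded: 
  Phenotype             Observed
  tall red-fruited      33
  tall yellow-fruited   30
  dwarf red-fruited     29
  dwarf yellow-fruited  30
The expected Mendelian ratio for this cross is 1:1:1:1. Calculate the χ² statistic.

0.295

Expected counts for N = 122 under a 1:1:1:1 ratio (total parts = 4):
  tall red-fruited: 122 × 1/4 = 30.5
  tall yellow-fruited: 122 × 1/4 = 30.5
  dwarf red-fruited: 122 × 1/4 = 30.5
  dwarf yellow-fruited: 122 × 1/4 = 30.5
χ² = Σ (O − E)² / E
  tall red-fruited: (33 − 30.5)² / 30.5 = 0.2049
  tall yellow-fruited: (30 − 30.5)² / 30.5 = 0.0082
  dwarf red-fruited: (29 − 30.5)² / 30.5 = 0.0738
  dwarf yellow-fruited: (30 − 30.5)² / 30.5 = 0.0082
χ² = 0.2049 + 0.0082 + 0.0738 + 0.0082 = 0.2951 ≈ 0.295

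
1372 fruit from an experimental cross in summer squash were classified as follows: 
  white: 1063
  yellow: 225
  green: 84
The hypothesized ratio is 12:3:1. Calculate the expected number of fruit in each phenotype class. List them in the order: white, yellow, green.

1029, 257.25, 85.75

Total ratio parts = 16. Expected numbers out of 1372:
  white: 1372 × 12/16 = 1029
  yellow: 1372 × 3/16 = 257.25
  green: 1372 × 1/16 = 85.75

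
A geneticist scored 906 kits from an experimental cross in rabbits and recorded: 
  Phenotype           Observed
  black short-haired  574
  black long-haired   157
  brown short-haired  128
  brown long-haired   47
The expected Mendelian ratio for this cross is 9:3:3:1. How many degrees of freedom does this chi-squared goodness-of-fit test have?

A goodness-of-fit test with 4 phenotype classes has df = 4 − 1 = 3.

3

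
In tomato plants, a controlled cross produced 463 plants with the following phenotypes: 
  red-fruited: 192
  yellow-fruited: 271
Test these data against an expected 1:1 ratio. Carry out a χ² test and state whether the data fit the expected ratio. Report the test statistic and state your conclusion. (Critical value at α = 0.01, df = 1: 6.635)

Expected counts for N = 463 under a 1:1 ratio (total parts = 2):
  red-fruited: 463 × 1/2 = 231.5
  yellow-fruited: 463 × 1/2 = 231.5
χ² = Σ (O − E)² / E
  red-fruited: (192 − 231.5)² / 231.5 = 6.7397
  yellow-fruited: (271 − 231.5)² / 231.5 = 6.7397
χ² = 6.7397 + 6.7397 = 13.4794 ≈ 13.479
Degrees of freedom = 2 − 1 = 1; critical value at α = 0.01 is 6.635.
Since 13.479 > 6.635, we reject the null hypothesis — the data do not fit the 1:1 ratio.

13.479; not consistent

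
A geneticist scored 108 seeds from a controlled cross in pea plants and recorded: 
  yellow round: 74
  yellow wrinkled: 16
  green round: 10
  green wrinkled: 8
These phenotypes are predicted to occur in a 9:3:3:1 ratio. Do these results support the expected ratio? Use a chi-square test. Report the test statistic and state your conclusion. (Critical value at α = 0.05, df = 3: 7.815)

9.202; not consistent

Total ratio parts = 16. Expected numbers out of 108:
  yellow round: 108 × 9/16 = 60.75
  yellow wrinkled: 108 × 3/16 = 20.25
  green round: 108 × 3/16 = 20.25
  green wrinkled: 108 × 1/16 = 6.75
χ² = Σ (O − E)² / E
  yellow round: (74 − 60.75)² / 60.75 = 2.8899
  yellow wrinkled: (16 − 20.25)² / 20.25 = 0.8920
  green round: (10 − 20.25)² / 20.25 = 5.1883
  green wrinkled: (8 − 6.75)² / 6.75 = 0.2315
χ² = 2.8899 + 0.8920 + 5.1883 + 0.2315 = 9.2017 ≈ 9.202
Degrees of freedom = 4 − 1 = 3; critical value at α = 0.05 is 7.815.
Since 9.202 > 7.815, we reject the null hypothesis — the data do not fit the 9:3:3:1 ratio.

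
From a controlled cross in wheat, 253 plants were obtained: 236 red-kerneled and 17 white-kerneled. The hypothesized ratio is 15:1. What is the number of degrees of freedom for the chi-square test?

A goodness-of-fit test with 2 phenotype classes has df = 2 − 1 = 1.

1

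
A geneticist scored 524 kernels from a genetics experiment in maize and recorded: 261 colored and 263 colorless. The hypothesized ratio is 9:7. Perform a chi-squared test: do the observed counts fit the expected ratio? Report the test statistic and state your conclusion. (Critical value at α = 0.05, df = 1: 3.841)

Expected counts for N = 524 under a 9:7 ratio (total parts = 16):
  colored: 524 × 9/16 = 294.75
  colorless: 524 × 7/16 = 229.25
χ² = Σ (O − E)² / E
  colored: (261 − 294.75)² / 294.75 = 3.8645
  colorless: (263 − 229.25)² / 229.25 = 4.9686
χ² = 3.8645 + 4.9686 = 8.8331 ≈ 8.833
Degrees of freedom = 2 − 1 = 1; critical value at α = 0.05 is 3.841.
Since 8.833 > 3.841, we reject the null hypothesis — the data do not fit the 9:7 ratio.

8.833; not consistent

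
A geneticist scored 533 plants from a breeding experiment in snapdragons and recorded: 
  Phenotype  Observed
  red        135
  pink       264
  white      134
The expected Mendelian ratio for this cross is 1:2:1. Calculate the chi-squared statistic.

The 1:2:1 ratio has 4 parts, so with N = 533 the expected counts are:
  red: 533 × 1/4 = 133.25
  pink: 533 × 2/4 = 266.5
  white: 533 × 1/4 = 133.25
χ² = Σ (O − E)² / E
  red: (135 − 133.25)² / 133.25 = 0.0230
  pink: (264 − 266.5)² / 266.5 = 0.0235
  white: (134 − 133.25)² / 133.25 = 0.0042
χ² = 0.0230 + 0.0235 + 0.0042 = 0.0507 ≈ 0.051

0.051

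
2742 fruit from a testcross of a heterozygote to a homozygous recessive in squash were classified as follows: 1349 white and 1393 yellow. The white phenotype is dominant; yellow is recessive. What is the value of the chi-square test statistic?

0.706

A testcross of a heterozygote (Aa × aa) gives a 1:1 phenotypic ratio.
Total ratio parts = 2. Expected numbers out of 2742:
  white: 2742 × 1/2 = 1371
  yellow: 2742 × 1/2 = 1371
χ² = Σ (O − E)² / E
  white: (1349 − 1371)² / 1371 = 0.3530
  yellow: (1393 − 1371)² / 1371 = 0.3530
χ² = 0.3530 + 0.3530 = 0.706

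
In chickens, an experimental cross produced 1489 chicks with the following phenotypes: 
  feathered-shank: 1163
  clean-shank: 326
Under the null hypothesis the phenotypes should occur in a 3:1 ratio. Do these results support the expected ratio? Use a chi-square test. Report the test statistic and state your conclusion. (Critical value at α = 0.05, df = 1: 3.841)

7.662; not consistent

The 3:1 ratio has 4 parts, so with N = 1489 the expected counts are:
  feathered-shank: 1489 × 3/4 = 1116.75
  clean-shank: 1489 × 1/4 = 372.25
χ² = Σ (O − E)² / E
  feathered-shank: (1163 − 1116.75)² / 1116.75 = 1.9154
  clean-shank: (326 − 372.25)² / 372.25 = 5.7463
χ² = 1.9154 + 5.7463 = 7.6617 ≈ 7.662
Degrees of freedom = 2 − 1 = 1; critical value at α = 0.05 is 3.841.
Since 7.662 > 3.841, we reject the null hypothesis — the data do not fit the 3:1 ratio.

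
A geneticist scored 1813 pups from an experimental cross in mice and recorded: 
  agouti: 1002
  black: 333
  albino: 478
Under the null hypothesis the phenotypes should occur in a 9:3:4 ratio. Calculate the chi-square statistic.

1.804

Total ratio parts = 16. Expected numbers out of 1813:
  agouti: 1813 × 9/16 = 1019.8125
  black: 1813 × 3/16 = 339.9375
  albino: 1813 × 4/16 = 453.25
χ² = Σ (O − E)² / E
  agouti: (1002 − 1019.8125)² / 1019.8125 = 0.3111
  black: (333 − 339.9375)² / 339.9375 = 0.1416
  albino: (478 − 453.25)² / 453.25 = 1.3515
χ² = 0.3111 + 0.1416 + 1.3515 = 1.8042 ≈ 1.804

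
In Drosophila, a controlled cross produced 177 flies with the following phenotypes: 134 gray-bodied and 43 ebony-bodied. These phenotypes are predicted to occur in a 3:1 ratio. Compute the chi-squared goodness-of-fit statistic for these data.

0.047

Expected counts for N = 177 under a 3:1 ratio (total parts = 4):
  gray-bodied: 177 × 3/4 = 132.75
  ebony-bodied: 177 × 1/4 = 44.25
χ² = Σ (O − E)² / E
  gray-bodied: (134 − 132.75)² / 132.75 = 0.0118
  ebony-bodied: (43 − 44.25)² / 44.25 = 0.0353
χ² = 0.0118 + 0.0353 = 0.0471 ≈ 0.047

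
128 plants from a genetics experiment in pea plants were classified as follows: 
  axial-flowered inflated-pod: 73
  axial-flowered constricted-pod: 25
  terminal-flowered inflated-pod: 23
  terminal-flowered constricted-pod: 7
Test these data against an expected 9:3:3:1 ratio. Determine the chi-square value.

0.222

Total ratio parts = 16. Expected numbers out of 128:
  axial-flowered inflated-pod: 128 × 9/16 = 72
  axial-flowered constricted-pod: 128 × 3/16 = 24
  terminal-flowered inflated-pod: 128 × 3/16 = 24
  terminal-flowered constricted-pod: 128 × 1/16 = 8
χ² = Σ (O − E)² / E
  axial-flowered inflated-pod: (73 − 72)² / 72 = 0.0139
  axial-flowered constricted-pod: (25 − 24)² / 24 = 0.0417
  terminal-flowered inflated-pod: (23 − 24)² / 24 = 0.0417
  terminal-flowered constricted-pod: (7 − 8)² / 8 = 0.1250
χ² = 0.0139 + 0.0417 + 0.0417 + 0.1250 = 0.2223 ≈ 0.222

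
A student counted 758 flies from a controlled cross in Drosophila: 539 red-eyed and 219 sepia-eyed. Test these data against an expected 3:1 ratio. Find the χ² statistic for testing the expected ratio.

Expected counts for N = 758 under a 3:1 ratio (total parts = 4):
  red-eyed: 758 × 3/4 = 568.5
  sepia-eyed: 758 × 1/4 = 189.5
χ² = Σ (O − E)² / E
  red-eyed: (539 − 568.5)² / 568.5 = 1.5308
  sepia-eyed: (219 − 189.5)² / 189.5 = 4.5923
χ² = 1.5308 + 4.5923 = 6.1231 ≈ 6.123

6.123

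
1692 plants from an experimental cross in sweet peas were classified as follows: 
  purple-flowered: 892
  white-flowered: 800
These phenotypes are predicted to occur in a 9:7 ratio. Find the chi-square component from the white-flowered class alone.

The 9:7 ratio has 16 parts, so with N = 1692 the expected counts are:
  purple-flowered: 1692 × 9/16 = 951.75
  white-flowered: 1692 × 7/16 = 740.25
Contribution of white-flowered: (800 − 740.25)² / 740.25 = 4.8228

4.823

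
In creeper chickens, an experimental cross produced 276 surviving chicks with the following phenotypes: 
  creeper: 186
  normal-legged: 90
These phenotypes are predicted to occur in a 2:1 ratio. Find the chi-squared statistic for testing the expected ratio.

0.065

Under the 2:1 hypothesis (Σ ratio = 3, N = 276):
  creeper: 276 × 2/3 = 184
  normal-legged: 276 × 1/3 = 92
χ² = Σ (O − E)² / E
  creeper: (186 − 184)² / 184 = 0.0217
  normal-legged: (90 − 92)² / 92 = 0.0435
χ² = 0.0217 + 0.0435 = 0.0652 ≈ 0.065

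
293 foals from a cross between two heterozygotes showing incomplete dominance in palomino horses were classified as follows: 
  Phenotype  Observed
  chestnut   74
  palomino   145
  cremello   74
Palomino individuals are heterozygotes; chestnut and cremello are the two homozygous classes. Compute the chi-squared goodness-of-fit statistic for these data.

0.031

With incomplete dominance, a heterozygote × heterozygote cross gives a 1:2:1 phenotypic ratio.
The 1:2:1 ratio has 4 parts, so with N = 293 the expected counts are:
  chestnut: 293 × 1/4 = 73.25
  palomino: 293 × 2/4 = 146.5
  cremello: 293 × 1/4 = 73.25
χ² = Σ (O − E)² / E
  chestnut: (74 − 73.25)² / 73.25 = 0.0077
  palomino: (145 − 146.5)² / 146.5 = 0.0154
  cremello: (74 − 73.25)² / 73.25 = 0.0077
χ² = 0.0077 + 0.0154 + 0.0077 = 0.0308 ≈ 0.031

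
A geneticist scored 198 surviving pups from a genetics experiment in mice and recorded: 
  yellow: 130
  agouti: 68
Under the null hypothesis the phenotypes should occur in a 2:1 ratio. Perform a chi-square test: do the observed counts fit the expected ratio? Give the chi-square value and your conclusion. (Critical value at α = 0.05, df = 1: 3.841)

Under the 2:1 hypothesis (Σ ratio = 3, N = 198):
  yellow: 198 × 2/3 = 132
  agouti: 198 × 1/3 = 66
χ² = Σ (O − E)² / E
  yellow: (130 − 132)² / 132 = 0.0303
  agouti: (68 − 66)² / 66 = 0.0606
χ² = 0.0303 + 0.0606 = 0.0909 ≈ 0.091
Degrees of freedom = 2 − 1 = 1; critical value at α = 0.05 is 3.841.
Since 0.091 < 3.841, we fail to reject the null hypothesis — the data are consistent with the 2:1 ratio.

0.091; consistent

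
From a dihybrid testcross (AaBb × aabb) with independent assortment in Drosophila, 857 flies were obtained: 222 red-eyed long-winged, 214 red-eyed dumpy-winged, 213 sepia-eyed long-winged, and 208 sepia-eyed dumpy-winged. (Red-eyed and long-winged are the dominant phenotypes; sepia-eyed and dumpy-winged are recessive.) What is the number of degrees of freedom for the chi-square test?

3

A dihybrid testcross with independent assortment gives a 1:1:1:1 ratio.
A goodness-of-fit test with 4 phenotype classes has df = 4 − 1 = 3.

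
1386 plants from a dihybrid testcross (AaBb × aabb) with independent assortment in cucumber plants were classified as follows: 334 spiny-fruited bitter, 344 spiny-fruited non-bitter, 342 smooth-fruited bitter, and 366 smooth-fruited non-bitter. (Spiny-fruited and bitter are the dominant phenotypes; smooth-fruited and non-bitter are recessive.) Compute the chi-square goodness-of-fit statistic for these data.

A dihybrid testcross with independent assortment gives a 1:1:1:1 ratio.
Expected counts for N = 1386 under a 1:1:1:1 ratio (total parts = 4):
  spiny-fruited bitter: 1386 × 1/4 = 346.5
  spiny-fruited non-bitter: 1386 × 1/4 = 346.5
  smooth-fruited bitter: 1386 × 1/4 = 346.5
  smooth-fruited non-bitter: 1386 × 1/4 = 346.5
χ² = Σ (O − E)² / E
  spiny-fruited bitter: (334 − 346.5)² / 346.5 = 0.4509
  spiny-fruited non-bitter: (344 − 346.5)² / 346.5 = 0.0180
  smooth-fruited bitter: (342 − 346.5)² / 346.5 = 0.0584
  smooth-fruited non-bitter: (366 − 346.5)² / 346.5 = 1.0974
χ² = 0.4509 + 0.0180 + 0.0584 + 1.0974 = 1.6247 ≈ 1.625

1.625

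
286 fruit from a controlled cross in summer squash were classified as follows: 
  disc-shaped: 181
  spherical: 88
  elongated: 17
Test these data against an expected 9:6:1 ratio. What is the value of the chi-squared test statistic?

6.016

Expected counts for N = 286 under a 9:6:1 ratio (total parts = 16):
  disc-shaped: 286 × 9/16 = 160.875
  spherical: 286 × 6/16 = 107.25
  elongated: 286 × 1/16 = 17.875
χ² = Σ (O − E)² / E
  disc-shaped: (181 − 160.875)² / 160.875 = 2.5176
  spherical: (88 − 107.25)² / 107.25 = 3.4551
  elongated: (17 − 17.875)² / 17.875 = 0.0428
χ² = 2.5176 + 3.4551 + 0.0428 = 6.0155 ≈ 6.016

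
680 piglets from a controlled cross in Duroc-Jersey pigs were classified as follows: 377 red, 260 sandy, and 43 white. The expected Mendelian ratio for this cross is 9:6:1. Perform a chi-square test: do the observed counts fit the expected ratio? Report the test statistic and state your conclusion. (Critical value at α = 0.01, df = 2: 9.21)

Under the 9:6:1 hypothesis (Σ ratio = 16, N = 680):
  red: 680 × 9/16 = 382.5
  sandy: 680 × 6/16 = 255
  white: 680 × 1/16 = 42.5
χ² = Σ (O − E)² / E
  red: (377 − 382.5)² / 382.5 = 0.0791
  sandy: (260 − 255)² / 255 = 0.0980
  white: (43 − 42.5)² / 42.5 = 0.0059
χ² = 0.0791 + 0.0980 + 0.0059 = 0.183
Degrees of freedom = 3 − 1 = 2; critical value at α = 0.01 is 9.21.
Since 0.183 < 9.21, we fail to reject the null hypothesis — the data are consistent with the 9:6:1 ratio.

0.183; consistent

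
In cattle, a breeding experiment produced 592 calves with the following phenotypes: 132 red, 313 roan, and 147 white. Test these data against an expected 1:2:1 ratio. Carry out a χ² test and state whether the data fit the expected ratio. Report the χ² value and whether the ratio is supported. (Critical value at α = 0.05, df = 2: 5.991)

2.713; consistent

The 1:2:1 ratio has 4 parts, so with N = 592 the expected counts are:
  red: 592 × 1/4 = 148
  roan: 592 × 2/4 = 296
  white: 592 × 1/4 = 148
χ² = Σ (O − E)² / E
  red: (132 − 148)² / 148 = 1.7297
  roan: (313 − 296)² / 296 = 0.9764
  white: (147 − 148)² / 148 = 0.0068
χ² = 1.7297 + 0.9764 + 0.0068 = 2.7129 ≈ 2.713
Degrees of freedom = 3 − 1 = 2; critical value at α = 0.05 is 5.991.
Since 2.713 < 5.991, we fail to reject the null hypothesis — the data are consistent with the 1:2:1 ratio.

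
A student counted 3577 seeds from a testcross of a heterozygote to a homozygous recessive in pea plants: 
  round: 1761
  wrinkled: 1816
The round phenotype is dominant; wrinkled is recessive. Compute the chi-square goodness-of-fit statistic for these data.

A testcross of a heterozygote (Aa × aa) gives a 1:1 phenotypic ratio.
The 1:1 ratio has 2 parts, so with N = 3577 the expected counts are:
  round: 3577 × 1/2 = 1788.5
  wrinkled: 3577 × 1/2 = 1788.5
χ² = Σ (O − E)² / E
  round: (1761 − 1788.5)² / 1788.5 = 0.4228
  wrinkled: (1816 − 1788.5)² / 1788.5 = 0.4228
χ² = 0.4228 + 0.4228 = 0.8456 ≈ 0.846

0.846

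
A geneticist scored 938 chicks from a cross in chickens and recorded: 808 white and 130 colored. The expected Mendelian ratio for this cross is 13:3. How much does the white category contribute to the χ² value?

2.761

Expected counts for N = 938 under a 13:3 ratio (total parts = 16):
  white: 938 × 13/16 = 762.125
  colored: 938 × 3/16 = 175.875
Contribution of white: (808 − 762.125)² / 762.125 = 2.7614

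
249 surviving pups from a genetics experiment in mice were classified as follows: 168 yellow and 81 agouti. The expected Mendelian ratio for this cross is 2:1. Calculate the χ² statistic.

Expected counts for N = 249 under a 2:1 ratio (total parts = 3):
  yellow: 249 × 2/3 = 166
  agouti: 249 × 1/3 = 83
χ² = Σ (O − E)² / E
  yellow: (168 − 166)² / 166 = 0.0241
  agouti: (81 − 83)² / 83 = 0.0482
χ² = 0.0241 + 0.0482 = 0.0723 ≈ 0.072

0.072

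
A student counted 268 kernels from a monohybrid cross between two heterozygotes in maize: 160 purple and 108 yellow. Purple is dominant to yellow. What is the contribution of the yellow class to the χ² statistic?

For a monohybrid cross between heterozygotes with complete dominance, the expected phenotypic ratio is 3:1.
Under the 3:1 hypothesis (Σ ratio = 4, N = 268):
  purple: 268 × 3/4 = 201
  yellow: 268 × 1/4 = 67
Contribution of yellow: (108 − 67)² / 67 = 25.0896

25.090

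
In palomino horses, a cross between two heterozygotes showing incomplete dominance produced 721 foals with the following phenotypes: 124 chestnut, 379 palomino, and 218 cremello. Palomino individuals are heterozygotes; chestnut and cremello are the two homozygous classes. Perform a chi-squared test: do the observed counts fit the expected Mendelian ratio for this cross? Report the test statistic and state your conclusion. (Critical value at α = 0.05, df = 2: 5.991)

With incomplete dominance, a heterozygote × heterozygote cross gives a 1:2:1 phenotypic ratio.
The 1:2:1 ratio has 4 parts, so with N = 721 the expected counts are:
  chestnut: 721 × 1/4 = 180.25
  palomino: 721 × 2/4 = 360.5
  cremello: 721 × 1/4 = 180.25
χ² = Σ (O − E)² / E
  chestnut: (124 − 180.25)² / 180.25 = 17.5537
  palomino: (379 − 360.5)² / 360.5 = 0.9494
  cremello: (218 − 180.25)² / 180.25 = 7.9060
χ² = 17.5537 + 0.9494 + 7.9060 = 26.4091 ≈ 26.409
Degrees of freedom = 3 − 1 = 2; critical value at α = 0.05 is 5.991.
Since 26.409 > 5.991, we reject the null hypothesis — the data do not fit the 1:2:1 ratio.

26.409; not consistent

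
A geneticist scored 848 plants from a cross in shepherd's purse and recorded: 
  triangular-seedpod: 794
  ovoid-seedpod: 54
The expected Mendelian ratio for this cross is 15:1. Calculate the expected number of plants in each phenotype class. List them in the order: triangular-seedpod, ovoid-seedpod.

Under the 15:1 hypothesis (Σ ratio = 16, N = 848):
  triangular-seedpod: 848 × 15/16 = 795
  ovoid-seedpod: 848 × 1/16 = 53

795, 53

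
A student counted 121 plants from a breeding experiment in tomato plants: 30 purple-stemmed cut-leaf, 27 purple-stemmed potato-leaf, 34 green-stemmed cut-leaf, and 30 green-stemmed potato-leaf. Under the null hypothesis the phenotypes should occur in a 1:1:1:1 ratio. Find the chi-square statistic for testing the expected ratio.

0.818

The 1:1:1:1 ratio has 4 parts, so with N = 121 the expected counts are:
  purple-stemmed cut-leaf: 121 × 1/4 = 30.25
  purple-stemmed potato-leaf: 121 × 1/4 = 30.25
  green-stemmed cut-leaf: 121 × 1/4 = 30.25
  green-stemmed potato-leaf: 121 × 1/4 = 30.25
χ² = Σ (O − E)² / E
  purple-stemmed cut-leaf: (30 − 30.25)² / 30.25 = 0.0021
  purple-stemmed potato-leaf: (27 − 30.25)² / 30.25 = 0.3492
  green-stemmed cut-leaf: (34 − 30.25)² / 30.25 = 0.4649
  green-stemmed potato-leaf: (30 − 30.25)² / 30.25 = 0.0021
χ² = 0.0021 + 0.3492 + 0.4649 + 0.0021 = 0.8183 ≈ 0.818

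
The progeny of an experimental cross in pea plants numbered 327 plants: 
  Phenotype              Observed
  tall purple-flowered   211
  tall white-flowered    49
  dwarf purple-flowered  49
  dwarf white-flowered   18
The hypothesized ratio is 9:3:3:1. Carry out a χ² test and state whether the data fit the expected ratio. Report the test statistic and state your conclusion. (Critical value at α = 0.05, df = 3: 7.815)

9.217; not consistent

Total ratio parts = 16. Expected numbers out of 327:
  tall purple-flowered: 327 × 9/16 = 183.9375
  tall white-flowered: 327 × 3/16 = 61.3125
  dwarf purple-flowered: 327 × 3/16 = 61.3125
  dwarf white-flowered: 327 × 1/16 = 20.4375
χ² = Σ (O − E)² / E
  tall purple-flowered: (211 − 183.9375)² / 183.9375 = 3.9817
  tall white-flowered: (49 − 61.3125)² / 61.3125 = 2.4725
  dwarf purple-flowered: (49 − 61.3125)² / 61.3125 = 2.4725
  dwarf white-flowered: (18 − 20.4375)² / 20.4375 = 0.2907
χ² = 3.9817 + 2.4725 + 2.4725 + 0.2907 = 9.2174 ≈ 9.217
Degrees of freedom = 4 − 1 = 3; critical value at α = 0.05 is 7.815.
Since 9.217 > 7.815, we reject the null hypothesis — the data do not fit the 9:3:3:1 ratio.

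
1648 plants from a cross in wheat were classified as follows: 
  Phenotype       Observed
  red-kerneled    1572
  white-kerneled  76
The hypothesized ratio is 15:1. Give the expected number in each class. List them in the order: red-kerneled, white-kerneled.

1545, 103

The 15:1 ratio has 16 parts, so with N = 1648 the expected counts are:
  red-kerneled: 1648 × 15/16 = 1545
  white-kerneled: 1648 × 1/16 = 103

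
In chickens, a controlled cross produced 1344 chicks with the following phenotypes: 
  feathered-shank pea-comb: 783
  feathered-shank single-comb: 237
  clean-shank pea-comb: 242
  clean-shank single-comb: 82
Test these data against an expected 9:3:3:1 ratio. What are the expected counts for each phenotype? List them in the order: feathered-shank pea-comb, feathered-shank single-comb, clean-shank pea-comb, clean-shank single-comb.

Expected counts for N = 1344 under a 9:3:3:1 ratio (total parts = 16):
  feathered-shank pea-comb: 1344 × 9/16 = 756
  feathered-shank single-comb: 1344 × 3/16 = 252
  clean-shank pea-comb: 1344 × 3/16 = 252
  clean-shank single-comb: 1344 × 1/16 = 84

756, 252, 252, 84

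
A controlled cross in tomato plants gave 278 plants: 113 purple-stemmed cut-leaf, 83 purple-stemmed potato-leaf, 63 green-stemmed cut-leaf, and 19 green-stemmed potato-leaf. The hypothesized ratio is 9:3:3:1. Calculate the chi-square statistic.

Expected counts for N = 278 under a 9:3:3:1 ratio (total parts = 16):
  purple-stemmed cut-leaf: 278 × 9/16 = 156.375
  purple-stemmed potato-leaf: 278 × 3/16 = 52.125
  green-stemmed cut-leaf: 278 × 3/16 = 52.125
  green-stemmed potato-leaf: 278 × 1/16 = 17.375
χ² = Σ (O − E)² / E
  purple-stemmed cut-leaf: (113 − 156.375)² / 156.375 = 12.0313
  purple-stemmed potato-leaf: (83 − 52.125)² / 52.125 = 18.2881
  green-stemmed cut-leaf: (63 − 52.125)² / 52.125 = 2.2689
  green-stemmed potato-leaf: (19 − 17.375)² / 17.375 = 0.1520
χ² = 12.0313 + 18.2881 + 2.2689 + 0.1520 = 32.7403 ≈ 32.740

32.740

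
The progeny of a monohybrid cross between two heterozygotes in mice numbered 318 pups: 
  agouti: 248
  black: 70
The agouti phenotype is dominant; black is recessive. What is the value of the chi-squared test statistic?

1.514

For a monohybrid cross between heterozygotes with complete dominance, the expected phenotypic ratio is 3:1.
Expected counts for N = 318 under a 3:1 ratio (total parts = 4):
  agouti: 318 × 3/4 = 238.5
  black: 318 × 1/4 = 79.5
χ² = Σ (O − E)² / E
  agouti: (248 − 238.5)² / 238.5 = 0.3784
  black: (70 − 79.5)² / 79.5 = 1.1352
χ² = 0.3784 + 1.1352 = 1.5136 ≈ 1.514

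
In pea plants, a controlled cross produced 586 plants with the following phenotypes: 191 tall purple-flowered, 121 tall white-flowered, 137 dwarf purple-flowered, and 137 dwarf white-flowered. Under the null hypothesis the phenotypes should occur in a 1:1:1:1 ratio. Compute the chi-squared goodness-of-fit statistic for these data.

Total ratio parts = 4. Expected numbers out of 586:
  tall purple-flowered: 586 × 1/4 = 146.5
  tall white-flowered: 586 × 1/4 = 146.5
  dwarf purple-flowered: 586 × 1/4 = 146.5
  dwarf white-flowered: 586 × 1/4 = 146.5
χ² = Σ (O − E)² / E
  tall purple-flowered: (191 − 146.5)² / 146.5 = 13.5171
  tall white-flowered: (121 − 146.5)² / 146.5 = 4.4386
  dwarf purple-flowered: (137 − 146.5)² / 146.5 = 0.6160
  dwarf white-flowered: (137 − 146.5)² / 146.5 = 0.6160
χ² = 13.5171 + 4.4386 + 0.6160 + 0.6160 = 19.1877 ≈ 19.188

19.188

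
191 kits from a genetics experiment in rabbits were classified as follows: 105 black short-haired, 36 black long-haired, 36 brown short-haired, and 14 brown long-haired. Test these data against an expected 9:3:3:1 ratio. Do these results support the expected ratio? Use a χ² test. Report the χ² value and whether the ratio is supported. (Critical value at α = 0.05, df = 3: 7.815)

Expected counts for N = 191 under a 9:3:3:1 ratio (total parts = 16):
  black short-haired: 191 × 9/16 = 107.4375
  black long-haired: 191 × 3/16 = 35.8125
  brown short-haired: 191 × 3/16 = 35.8125
  brown long-haired: 191 × 1/16 = 11.9375
χ² = Σ (O − E)² / E
  black short-haired: (105 − 107.4375)² / 107.4375 = 0.0553
  black long-haired: (36 − 35.8125)² / 35.8125 = 0.0010
  brown short-haired: (36 − 35.8125)² / 35.8125 = 0.0010
  brown long-haired: (14 − 11.9375)² / 11.9375 = 0.3563
χ² = 0.0553 + 0.0010 + 0.0010 + 0.3563 = 0.4136 ≈ 0.414
Degrees of freedom = 4 − 1 = 3; critical value at α = 0.05 is 7.815.
Since 0.414 < 7.815, we fail to reject the null hypothesis — the data are consistent with the 9:3:3:1 ratio.

0.414; consistent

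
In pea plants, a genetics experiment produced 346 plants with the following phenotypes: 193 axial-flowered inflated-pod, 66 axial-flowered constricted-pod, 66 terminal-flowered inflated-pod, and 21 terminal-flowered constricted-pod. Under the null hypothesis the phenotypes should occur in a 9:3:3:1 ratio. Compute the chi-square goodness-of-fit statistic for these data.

Total ratio parts = 16. Expected numbers out of 346:
  axial-flowered inflated-pod: 346 × 9/16 = 194.625
  axial-flowered constricted-pod: 346 × 3/16 = 64.875
  terminal-flowered inflated-pod: 346 × 3/16 = 64.875
  terminal-flowered constricted-pod: 346 × 1/16 = 21.625
χ² = Σ (O − E)² / E
  axial-flowered inflated-pod: (193 − 194.625)² / 194.625 = 0.0136
  axial-flowered constricted-pod: (66 − 64.875)² / 64.875 = 0.0195
  terminal-flowered inflated-pod: (66 − 64.875)² / 64.875 = 0.0195
  terminal-flowered constricted-pod: (21 − 21.625)² / 21.625 = 0.0181
χ² = 0.0136 + 0.0195 + 0.0195 + 0.0181 = 0.0707 ≈ 0.071

0.071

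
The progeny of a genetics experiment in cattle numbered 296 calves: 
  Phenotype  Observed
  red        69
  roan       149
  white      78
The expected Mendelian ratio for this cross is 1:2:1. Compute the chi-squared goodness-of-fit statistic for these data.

0.561

Under the 1:2:1 hypothesis (Σ ratio = 4, N = 296):
  red: 296 × 1/4 = 74
  roan: 296 × 2/4 = 148
  white: 296 × 1/4 = 74
χ² = Σ (O − E)² / E
  red: (69 − 74)² / 74 = 0.3378
  roan: (149 − 148)² / 148 = 0.0068
  white: (78 − 74)² / 74 = 0.2162
χ² = 0.3378 + 0.0068 + 0.2162 = 0.5608 ≈ 0.561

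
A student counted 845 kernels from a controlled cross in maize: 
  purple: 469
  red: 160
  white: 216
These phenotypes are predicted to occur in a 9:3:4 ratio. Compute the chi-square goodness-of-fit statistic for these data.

0.206

Under the 9:3:4 hypothesis (Σ ratio = 16, N = 845):
  purple: 845 × 9/16 = 475.3125
  red: 845 × 3/16 = 158.4375
  white: 845 × 4/16 = 211.25
χ² = Σ (O − E)² / E
  purple: (469 − 475.3125)² / 475.3125 = 0.0838
  red: (160 − 158.4375)² / 158.4375 = 0.0154
  white: (216 − 211.25)² / 211.25 = 0.1068
χ² = 0.0838 + 0.0154 + 0.1068 = 0.206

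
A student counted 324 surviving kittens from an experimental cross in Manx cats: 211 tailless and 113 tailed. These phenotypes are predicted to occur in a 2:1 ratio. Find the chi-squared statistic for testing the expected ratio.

0.347

Total ratio parts = 3. Expected numbers out of 324:
  tailless: 324 × 2/3 = 216
  tailed: 324 × 1/3 = 108
χ² = Σ (O − E)² / E
  tailless: (211 − 216)² / 216 = 0.1157
  tailed: (113 − 108)² / 108 = 0.2315
χ² = 0.1157 + 0.2315 = 0.3472 ≈ 0.347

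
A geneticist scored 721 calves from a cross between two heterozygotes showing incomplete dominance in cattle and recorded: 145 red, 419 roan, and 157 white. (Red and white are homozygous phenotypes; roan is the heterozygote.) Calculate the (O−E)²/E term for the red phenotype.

With incomplete dominance, a heterozygote × heterozygote cross gives a 1:2:1 phenotypic ratio.
Expected counts for N = 721 under a 1:2:1 ratio (total parts = 4):
  red: 721 × 1/4 = 180.25
  roan: 721 × 2/4 = 360.5
  white: 721 × 1/4 = 180.25
Contribution of red: (145 − 180.25)² / 180.25 = 6.8936

6.894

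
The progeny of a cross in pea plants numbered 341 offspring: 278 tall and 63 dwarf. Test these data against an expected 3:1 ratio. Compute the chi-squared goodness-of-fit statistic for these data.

7.743

Total ratio parts = 4. Expected numbers out of 341:
  tall: 341 × 3/4 = 255.75
  dwarf: 341 × 1/4 = 85.25
χ² = Σ (O − E)² / E
  tall: (278 − 255.75)² / 255.75 = 1.9357
  dwarf: (63 − 85.25)² / 85.25 = 5.8072
χ² = 1.9357 + 5.8072 = 7.7429 ≈ 7.743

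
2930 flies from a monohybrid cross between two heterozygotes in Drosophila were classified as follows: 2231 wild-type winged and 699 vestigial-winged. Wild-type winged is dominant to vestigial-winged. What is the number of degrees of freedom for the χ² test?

1

For a monohybrid cross between heterozygotes with complete dominance, the expected phenotypic ratio is 3:1.
A goodness-of-fit test with 2 phenotype classes has df = 2 − 1 = 1.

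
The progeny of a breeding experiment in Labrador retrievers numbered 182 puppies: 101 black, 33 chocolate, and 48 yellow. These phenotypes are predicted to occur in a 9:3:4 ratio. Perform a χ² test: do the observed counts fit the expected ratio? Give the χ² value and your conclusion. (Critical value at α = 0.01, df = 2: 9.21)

0.193; consistent

The 9:3:4 ratio has 16 parts, so with N = 182 the expected counts are:
  black: 182 × 9/16 = 102.375
  chocolate: 182 × 3/16 = 34.125
  yellow: 182 × 4/16 = 45.5
χ² = Σ (O − E)² / E
  black: (101 − 102.375)² / 102.375 = 0.0185
  chocolate: (33 − 34.125)² / 34.125 = 0.0371
  yellow: (48 − 45.5)² / 45.5 = 0.1374
χ² = 0.0185 + 0.0371 + 0.1374 = 0.193
Degrees of freedom = 3 − 1 = 2; critical value at α = 0.01 is 9.21.
Since 0.193 < 9.21, we fail to reject the null hypothesis — the data are consistent with the 9:3:4 ratio.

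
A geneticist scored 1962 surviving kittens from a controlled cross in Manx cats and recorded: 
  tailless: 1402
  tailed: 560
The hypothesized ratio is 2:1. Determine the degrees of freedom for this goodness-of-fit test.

A goodness-of-fit test with 2 phenotype classes has df = 2 − 1 = 1.

1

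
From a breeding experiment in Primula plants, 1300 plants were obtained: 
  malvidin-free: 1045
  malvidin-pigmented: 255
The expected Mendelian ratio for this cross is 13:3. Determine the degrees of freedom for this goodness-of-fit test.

A goodness-of-fit test with 2 phenotype classes has df = 2 − 1 = 1.

1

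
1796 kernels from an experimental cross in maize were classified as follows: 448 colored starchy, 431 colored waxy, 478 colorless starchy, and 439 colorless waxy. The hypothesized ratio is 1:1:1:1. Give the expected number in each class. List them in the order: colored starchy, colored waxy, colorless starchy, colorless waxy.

449, 449, 449, 449

The 1:1:1:1 ratio has 4 parts, so with N = 1796 the expected counts are:
  colored starchy: 1796 × 1/4 = 449
  colored waxy: 1796 × 1/4 = 449
  colorless starchy: 1796 × 1/4 = 449
  colorless waxy: 1796 × 1/4 = 449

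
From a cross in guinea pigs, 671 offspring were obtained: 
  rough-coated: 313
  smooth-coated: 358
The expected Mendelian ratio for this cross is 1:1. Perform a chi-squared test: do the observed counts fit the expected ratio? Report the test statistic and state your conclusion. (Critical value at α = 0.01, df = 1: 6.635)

3.018; consistent

Under the 1:1 hypothesis (Σ ratio = 2, N = 671):
  rough-coated: 671 × 1/2 = 335.5
  smooth-coated: 671 × 1/2 = 335.5
χ² = Σ (O − E)² / E
  rough-coated: (313 − 335.5)² / 335.5 = 1.5089
  smooth-coated: (358 − 335.5)² / 335.5 = 1.5089
χ² = 1.5089 + 1.5089 = 3.0178 ≈ 3.018
Degrees of freedom = 2 − 1 = 1; critical value at α = 0.01 is 6.635.
Since 3.018 < 6.635, we fail to reject the null hypothesis — the data are consistent with the 1:1 ratio.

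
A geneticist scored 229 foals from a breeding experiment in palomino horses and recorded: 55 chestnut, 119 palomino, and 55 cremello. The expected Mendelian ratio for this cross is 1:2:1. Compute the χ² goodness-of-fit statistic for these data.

0.354

Under the 1:2:1 hypothesis (Σ ratio = 4, N = 229):
  chestnut: 229 × 1/4 = 57.25
  palomino: 229 × 2/4 = 114.5
  cremello: 229 × 1/4 = 57.25
χ² = Σ (O − E)² / E
  chestnut: (55 − 57.25)² / 57.25 = 0.0884
  palomino: (119 − 114.5)² / 114.5 = 0.1769
  cremello: (55 − 57.25)² / 57.25 = 0.0884
χ² = 0.0884 + 0.1769 + 0.0884 = 0.3537 ≈ 0.354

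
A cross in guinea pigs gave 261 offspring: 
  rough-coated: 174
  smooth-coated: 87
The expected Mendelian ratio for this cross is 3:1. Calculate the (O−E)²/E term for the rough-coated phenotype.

2.417

The 3:1 ratio has 4 parts, so with N = 261 the expected counts are:
  rough-coated: 261 × 3/4 = 195.75
  smooth-coated: 261 × 1/4 = 65.25
Contribution of rough-coated: (174 − 195.75)² / 195.75 = 2.4167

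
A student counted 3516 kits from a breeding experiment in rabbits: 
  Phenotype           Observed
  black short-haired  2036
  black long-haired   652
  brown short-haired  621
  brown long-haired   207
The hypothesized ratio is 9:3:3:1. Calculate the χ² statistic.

4.754

The 9:3:3:1 ratio has 16 parts, so with N = 3516 the expected counts are:
  black short-haired: 3516 × 9/16 = 1977.75
  black long-haired: 3516 × 3/16 = 659.25
  brown short-haired: 3516 × 3/16 = 659.25
  brown long-haired: 3516 × 1/16 = 219.75
χ² = Σ (O − E)² / E
  black short-haired: (2036 − 1977.75)² / 1977.75 = 1.7156
  black long-haired: (652 − 659.25)² / 659.25 = 0.0797
  brown short-haired: (621 − 659.25)² / 659.25 = 2.2193
  brown long-haired: (207 − 219.75)² / 219.75 = 0.7398
χ² = 1.7156 + 0.0797 + 2.2193 + 0.7398 = 4.7544 ≈ 4.754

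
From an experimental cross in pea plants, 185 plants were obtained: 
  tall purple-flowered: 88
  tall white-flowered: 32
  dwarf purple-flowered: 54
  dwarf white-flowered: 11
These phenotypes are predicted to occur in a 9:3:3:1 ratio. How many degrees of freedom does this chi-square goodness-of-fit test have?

A goodness-of-fit test with 4 phenotype classes has df = 4 − 1 = 3.

3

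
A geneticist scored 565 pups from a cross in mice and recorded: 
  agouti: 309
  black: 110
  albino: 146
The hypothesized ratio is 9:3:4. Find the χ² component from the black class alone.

0.156

Under the 9:3:4 hypothesis (Σ ratio = 16, N = 565):
  agouti: 565 × 9/16 = 317.8125
  black: 565 × 3/16 = 105.9375
  albino: 565 × 4/16 = 141.25
Contribution of black: (110 − 105.9375)² / 105.9375 = 0.1558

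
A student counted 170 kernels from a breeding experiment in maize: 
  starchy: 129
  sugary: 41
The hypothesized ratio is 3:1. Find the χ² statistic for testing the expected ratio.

The 3:1 ratio has 4 parts, so with N = 170 the expected counts are:
  starchy: 170 × 3/4 = 127.5
  sugary: 170 × 1/4 = 42.5
χ² = Σ (O − E)² / E
  starchy: (129 − 127.5)² / 127.5 = 0.0176
  sugary: (41 − 42.5)² / 42.5 = 0.0529
χ² = 0.0176 + 0.0529 = 0.0705 ≈ 0.071

0.071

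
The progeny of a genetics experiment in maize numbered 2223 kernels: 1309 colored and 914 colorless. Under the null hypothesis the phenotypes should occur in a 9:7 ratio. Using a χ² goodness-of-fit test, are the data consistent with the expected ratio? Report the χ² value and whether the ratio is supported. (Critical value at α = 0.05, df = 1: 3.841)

6.269; not consistent

The 9:7 ratio has 16 parts, so with N = 2223 the expected counts are:
  colored: 2223 × 9/16 = 1250.4375
  colorless: 2223 × 7/16 = 972.5625
χ² = Σ (O − E)² / E
  colored: (1309 − 1250.4375)² / 1250.4375 = 2.7427
  colorless: (914 − 972.5625)² / 972.5625 = 3.5263
χ² = 2.7427 + 3.5263 = 6.269
Degrees of freedom = 2 − 1 = 1; critical value at α = 0.05 is 3.841.
Since 6.269 > 3.841, we reject the null hypothesis — the data do not fit the 9:7 ratio.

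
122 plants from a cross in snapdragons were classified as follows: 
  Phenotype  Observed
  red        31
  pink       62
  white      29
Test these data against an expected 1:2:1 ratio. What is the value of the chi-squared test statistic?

0.098

Total ratio parts = 4. Expected numbers out of 122:
  red: 122 × 1/4 = 30.5
  pink: 122 × 2/4 = 61
  white: 122 × 1/4 = 30.5
χ² = Σ (O − E)² / E
  red: (31 − 30.5)² / 30.5 = 0.0082
  pink: (62 − 61)² / 61 = 0.0164
  white: (29 − 30.5)² / 30.5 = 0.0738
χ² = 0.0082 + 0.0164 + 0.0738 = 0.0984 ≈ 0.098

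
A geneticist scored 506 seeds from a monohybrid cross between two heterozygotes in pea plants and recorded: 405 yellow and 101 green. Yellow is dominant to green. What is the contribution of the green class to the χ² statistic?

5.140

For a monohybrid cross between heterozygotes with complete dominance, the expected phenotypic ratio is 3:1.
Total ratio parts = 4. Expected numbers out of 506:
  yellow: 506 × 3/4 = 379.5
  green: 506 × 1/4 = 126.5
Contribution of green: (101 − 126.5)² / 126.5 = 5.1403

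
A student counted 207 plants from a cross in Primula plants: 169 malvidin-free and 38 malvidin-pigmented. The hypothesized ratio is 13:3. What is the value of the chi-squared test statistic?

Expected counts for N = 207 under a 13:3 ratio (total parts = 16):
  malvidin-free: 207 × 13/16 = 168.1875
  malvidin-pigmented: 207 × 3/16 = 38.8125
χ² = Σ (O − E)² / E
  malvidin-free: (169 − 168.1875)² / 168.1875 = 0.0039
  malvidin-pigmented: (38 − 38.8125)² / 38.8125 = 0.0170
χ² = 0.0039 + 0.0170 = 0.0209 ≈ 0.021

0.021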